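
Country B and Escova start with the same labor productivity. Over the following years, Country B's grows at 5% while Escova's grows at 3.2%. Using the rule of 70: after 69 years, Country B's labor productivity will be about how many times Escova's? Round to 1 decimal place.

Country B pulls ahead at 1.8 pp per year, so the ratio doubles every 70/1.8 ≈ 38.89 years.
In 69 years that's 1.77 doublings: 2^1.77 ≈ 3.4.

roughly 3.4 times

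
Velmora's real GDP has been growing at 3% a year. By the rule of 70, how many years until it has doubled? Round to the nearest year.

23 years

Doubling time ≈ 70 / 3 = 23.33 years.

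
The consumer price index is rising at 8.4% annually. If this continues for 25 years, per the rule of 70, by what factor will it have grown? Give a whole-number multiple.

around 8 times

Doubling time ≈ 70/8.4 = 8.33 years.
25/8.33 ≈ 3 doublings, so about 2^3 = 8×.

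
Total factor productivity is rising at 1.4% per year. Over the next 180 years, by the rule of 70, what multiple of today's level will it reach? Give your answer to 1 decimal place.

Doubling time ≈ 70/1.4 = 50.00 years.
180 years / 50.00 ≈ 3.60 doublings → factor 2^3.60 ≈ 12.1.

roughly 12.1 times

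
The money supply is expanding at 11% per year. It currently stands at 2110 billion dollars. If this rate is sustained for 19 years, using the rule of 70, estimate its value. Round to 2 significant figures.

about 17000 billion dollars

Doubling time ≈ 70/11 = 6.36 years.
19 years is 19/6.36 ≈ 2.99 doublings, a factor of 2^2.99 ≈ 7.94.
2110 × 7.94 ≈ 17000 billion dollars.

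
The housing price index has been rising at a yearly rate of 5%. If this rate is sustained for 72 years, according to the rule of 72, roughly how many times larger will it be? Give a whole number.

around 32 times

Doubling time ≈ 72/5 = 14.40 years.
72/14.40 ≈ 5 doublings, so about 2^5 = 32×.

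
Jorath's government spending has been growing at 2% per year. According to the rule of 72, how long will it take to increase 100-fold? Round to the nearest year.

Doubling time ≈ 72/2 = 36.00 years.
100× is log₂ 100 ≈ 6.64 doublings, so ≈ 6.64 × 36.00 = 239 years.

approximately 239 years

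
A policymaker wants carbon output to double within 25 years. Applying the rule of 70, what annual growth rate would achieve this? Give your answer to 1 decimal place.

70 / 25 ≈ 2.80, so about 2.8% a year.

around 2.8%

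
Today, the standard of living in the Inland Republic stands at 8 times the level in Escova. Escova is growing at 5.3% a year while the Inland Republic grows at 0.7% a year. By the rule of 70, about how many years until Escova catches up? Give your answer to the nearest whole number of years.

around 46 years

Escova gains on the Inland Republic at 5.3% − 0.7% = 4.6 points a year.
At that relative rate the gap halves every 70/4.6 ≈ 15.22 years.
An 8 times gap closes after 3 halvings: 3 × 15.22 ≈ 46 years.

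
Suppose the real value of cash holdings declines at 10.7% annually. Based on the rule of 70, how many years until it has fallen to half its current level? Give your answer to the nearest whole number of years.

Falling at 10.7%, it halves about every 70/10.7 = 6.54 years.

7 years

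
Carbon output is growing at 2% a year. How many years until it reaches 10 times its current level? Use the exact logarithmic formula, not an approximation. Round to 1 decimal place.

t = ln(10) / ln(1 + 0.02) = 2.3026 / 0.019803 ≈ 116.28.

116.3 years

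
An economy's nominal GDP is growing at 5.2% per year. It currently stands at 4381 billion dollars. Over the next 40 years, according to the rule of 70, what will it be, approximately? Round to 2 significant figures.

about 34000 billion dollars

It doubles every 70/5.2 ≈ 13.46 years, so 40 years is 2.97 doublings.
2^2.97 ≈ 7.84; 4381 × 7.84 ≈ 34000 billion dollars.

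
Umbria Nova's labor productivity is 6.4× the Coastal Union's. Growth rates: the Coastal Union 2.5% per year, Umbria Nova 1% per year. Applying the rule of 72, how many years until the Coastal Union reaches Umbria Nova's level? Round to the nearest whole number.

The growth-rate gap is 2.5% − 1% = 1.5 percentage points.
So the ratio between them halves every 72/1.5 ≈ 48.00 years.
A 6.4× gap takes log₂(6.4) ≈ 2.68 halvings to close: 2.68 × 48.00 ≈ 129 years.

about 129 years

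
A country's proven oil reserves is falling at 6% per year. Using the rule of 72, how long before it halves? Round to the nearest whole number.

about 12 years

Falling at 6%, it halves about every 72/6 = 12.00 years.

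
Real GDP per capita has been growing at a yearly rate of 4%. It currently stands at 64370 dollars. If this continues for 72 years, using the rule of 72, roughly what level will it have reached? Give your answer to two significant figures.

Doubling time ≈ 72/4 = 18.00 years.
72 years is 72/18.00 ≈ 4.00 doublings, a factor of 2^4.00 ≈ 16.00.
64370 × 16.00 ≈ 1000000 dollars.

approximately 1000000 dollars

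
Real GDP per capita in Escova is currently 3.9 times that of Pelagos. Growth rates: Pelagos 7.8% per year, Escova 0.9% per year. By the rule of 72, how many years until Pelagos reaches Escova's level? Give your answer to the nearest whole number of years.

The growth-rate gap is 7.8% − 0.9% = 6.9 percentage points.
So the ratio between them halves every 72/6.9 ≈ 10.43 years.
A 3.9 times gap takes log₂(3.9) ≈ 1.96 halvings to close: 1.96 × 10.43 ≈ 20 years.

around 20 years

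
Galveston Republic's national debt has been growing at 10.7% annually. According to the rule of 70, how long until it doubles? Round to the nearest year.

7 years

70/10.7 ≈ 6.54, so it doubles roughly every 7 years.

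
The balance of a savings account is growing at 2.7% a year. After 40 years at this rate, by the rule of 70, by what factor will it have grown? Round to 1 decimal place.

≈ 2.9 times

Doubling time ≈ 70/2.7 = 25.93 years.
40 years / 25.93 ≈ 1.54 doublings → factor 2^1.54 ≈ 2.9.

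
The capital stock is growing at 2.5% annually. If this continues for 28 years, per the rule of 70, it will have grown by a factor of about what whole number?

Doubling time ≈ 70/2.5 = 28.00 years.
28/28.00 ≈ 1 doubling, so about 2^1 = 2×.

about 2 times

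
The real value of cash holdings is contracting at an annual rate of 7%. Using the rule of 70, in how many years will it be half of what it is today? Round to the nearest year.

Halving time ≈ 70 / 7 = 10.00 → 10 years.

roughly 10 years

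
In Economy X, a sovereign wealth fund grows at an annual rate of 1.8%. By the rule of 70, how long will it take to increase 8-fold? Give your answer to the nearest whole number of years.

At 1.8% it doubles every 70/1.8 ≈ 38.89 years.
8 = 2^3, so 3 doublings → 117 years.

roughly 117 years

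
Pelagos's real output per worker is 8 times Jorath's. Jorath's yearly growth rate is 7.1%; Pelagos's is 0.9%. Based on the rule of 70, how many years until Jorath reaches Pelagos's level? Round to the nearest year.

The growth-rate gap is 7.1% − 0.9% = 6.2 percentage points.
So the ratio between them halves every 70/6.2 ≈ 11.29 years.
An 8 times gap closes after 3 halvings: 3 × 11.29 ≈ 34 years.

≈ 34 years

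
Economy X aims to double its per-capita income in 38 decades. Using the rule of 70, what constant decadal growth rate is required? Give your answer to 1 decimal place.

about 1.8%

70 / 38 ≈ 1.84, so about 1.8% per decade.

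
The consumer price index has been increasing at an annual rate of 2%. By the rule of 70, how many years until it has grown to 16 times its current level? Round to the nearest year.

140 years

One doubling takes 70/2 = 35.00 years.
16× is 4 doublings, so 4 × 35.00 ≈ 140 years.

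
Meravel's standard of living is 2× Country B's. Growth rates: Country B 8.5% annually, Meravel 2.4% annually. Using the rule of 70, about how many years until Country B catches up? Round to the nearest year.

roughly 11 years

What matters is the difference: 6.1 pp.
Rule of 70 on the gap: the ratio halves every 70/6.1 ≈ 11.48 years.
A 2× gap closes after 1 halving: 1 × 11.48 ≈ 11 years.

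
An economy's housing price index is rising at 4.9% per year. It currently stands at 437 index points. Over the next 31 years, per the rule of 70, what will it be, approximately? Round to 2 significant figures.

Doubling time ≈ 70/4.9 = 14.29 years.
31 years is 31/14.29 ≈ 2.17 doublings, a factor of 2^2.17 ≈ 4.50.
437 × 4.50 ≈ 2000 index points.

about 2000 index points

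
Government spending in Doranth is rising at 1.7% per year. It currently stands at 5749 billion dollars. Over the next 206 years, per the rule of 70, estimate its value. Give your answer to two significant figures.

180000 billion dollars

Doubling time ≈ 70/1.7 = 41.18 years.
206 years is 206/41.18 ≈ 5.00 doublings, a factor of 2^5.00 ≈ 32.00.
5749 × 32.00 ≈ 180000 billion dollars.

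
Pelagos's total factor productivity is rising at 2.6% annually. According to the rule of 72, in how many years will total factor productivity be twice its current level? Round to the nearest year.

Doubling time ≈ 72 / 2.6 = 27.69 years.

about 28 years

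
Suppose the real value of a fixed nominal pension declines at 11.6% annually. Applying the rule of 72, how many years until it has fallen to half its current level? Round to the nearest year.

Halving time ≈ 72 / 11.6 = 6.21 → 6 years.

≈ 6 years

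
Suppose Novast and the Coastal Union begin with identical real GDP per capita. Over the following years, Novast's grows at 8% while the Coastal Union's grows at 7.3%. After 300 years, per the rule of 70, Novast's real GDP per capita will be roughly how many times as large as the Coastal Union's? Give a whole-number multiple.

approximately 8 times

Rate gap = 8% − 7.3% = 0.7 points.
The ratio doubles every 70/0.7 ≈ 100.00 years.
300/100.00 ≈ 3.00 doublings → ratio ≈ 2^3.00 ≈ 8.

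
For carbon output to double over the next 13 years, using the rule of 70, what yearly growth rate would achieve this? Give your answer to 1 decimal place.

70 / 13 ≈ 5.38, so about 5.4% per year.

about 5.4%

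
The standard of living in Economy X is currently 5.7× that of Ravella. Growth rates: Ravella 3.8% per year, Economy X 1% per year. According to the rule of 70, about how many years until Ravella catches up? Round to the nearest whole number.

around 63 years

The growth-rate gap is 3.8% − 1% = 2.8 percentage points.
So the ratio between them halves every 70/2.8 ≈ 25.00 years.
A 5.7× gap takes log₂(5.7) ≈ 2.51 halvings to close: 2.51 × 25.00 ≈ 63 years.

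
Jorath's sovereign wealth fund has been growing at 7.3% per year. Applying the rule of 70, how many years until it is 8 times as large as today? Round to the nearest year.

Doubling time ≈ 70/7.3 = 9.59 years.
8 = 2^3, so 3 doublings → 29 years.

roughly 29 years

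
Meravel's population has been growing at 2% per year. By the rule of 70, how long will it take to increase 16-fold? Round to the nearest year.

Doubling time ≈ 70/2 = 35.00 years.
16 = 2^4, so 4 doublings → 140 years.

roughly 140 years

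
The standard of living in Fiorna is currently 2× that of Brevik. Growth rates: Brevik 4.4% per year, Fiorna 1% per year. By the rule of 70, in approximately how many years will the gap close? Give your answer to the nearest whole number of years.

What matters is the difference: 3.4 pp.
Rule of 70 on the gap: the ratio halves every 70/3.4 ≈ 20.59 years.
A 2× gap closes after 1 halving: 1 × 20.59 ≈ 21 years.

≈ 21 years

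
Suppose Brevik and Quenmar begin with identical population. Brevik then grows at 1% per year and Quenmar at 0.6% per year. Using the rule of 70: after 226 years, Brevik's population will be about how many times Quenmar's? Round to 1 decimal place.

Only the 0.4-point difference matters.
70/0.4 ≈ 175.00 years per doubling of the ratio; 226 years gives 1.29 doublings, so ≈ 2.4×.

approximately 2.4 times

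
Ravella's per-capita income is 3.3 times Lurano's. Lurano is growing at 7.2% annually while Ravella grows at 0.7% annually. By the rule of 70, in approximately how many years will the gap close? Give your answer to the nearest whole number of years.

roughly 19 years

What matters is the difference: 6.5 pp.
Rule of 70 on the gap: the ratio halves every 70/6.5 ≈ 10.77 years.
A 3.3 times gap takes log₂(3.3) ≈ 1.72 halvings to close: 1.72 × 10.77 ≈ 19 years.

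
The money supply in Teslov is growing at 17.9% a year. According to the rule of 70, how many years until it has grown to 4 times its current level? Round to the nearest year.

At 17.9% it doubles every 70/17.9 ≈ 3.91 years.
4× is 2 doublings, so 2 × 3.91 ≈ 8 years.

roughly 8 years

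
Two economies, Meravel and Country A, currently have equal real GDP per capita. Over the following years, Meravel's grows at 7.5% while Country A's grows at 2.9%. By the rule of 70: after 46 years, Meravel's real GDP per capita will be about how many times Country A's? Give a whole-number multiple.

around 8 times

Meravel pulls ahead at 4.6 pp per year, so the ratio doubles every 70/4.6 ≈ 15.22 years.
In 46 years that's 3.02 doublings: 2^3.02 ≈ 8.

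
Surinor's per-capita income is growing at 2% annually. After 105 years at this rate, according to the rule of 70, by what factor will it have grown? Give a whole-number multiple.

approximately 8 times

At 2% one doubling takes ≈ 35.00 years; 105 years is 3 of them, so ×8.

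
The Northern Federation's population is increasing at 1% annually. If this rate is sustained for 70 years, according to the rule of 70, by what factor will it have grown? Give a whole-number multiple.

roughly 2 times

At 1% one doubling takes ≈ 70.00 years; 70 years is 1 of them, so ×2.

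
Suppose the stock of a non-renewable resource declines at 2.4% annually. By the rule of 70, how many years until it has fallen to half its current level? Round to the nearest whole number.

around 29 years

Halving time ≈ 70 / 2.4 = 29.17 → 29 years.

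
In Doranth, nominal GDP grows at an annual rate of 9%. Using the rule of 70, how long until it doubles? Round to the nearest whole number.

70/9 ≈ 7.78, so it doubles roughly every 8 years.

roughly 8 years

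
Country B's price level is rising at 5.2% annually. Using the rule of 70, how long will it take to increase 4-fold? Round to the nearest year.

One doubling takes 70/5.2 = 13.46 years.
Getting to 4× needs 2 doublings: 2 × 13.46 ≈ 27 years.

approximately 27 years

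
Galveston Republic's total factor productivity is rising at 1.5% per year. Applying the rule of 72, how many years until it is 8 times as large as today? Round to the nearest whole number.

One doubling takes 72/1.5 = 48.00 years.
Getting to 8× needs 3 doublings: 3 × 48.00 ≈ 144 years.

≈ 144 years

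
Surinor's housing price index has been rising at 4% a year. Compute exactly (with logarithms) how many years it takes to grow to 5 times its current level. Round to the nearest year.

t = ln(5) / ln(1 + 0.04) = 1.6094 / 0.039221 ≈ 41.03.
≈ 41 years.

41 years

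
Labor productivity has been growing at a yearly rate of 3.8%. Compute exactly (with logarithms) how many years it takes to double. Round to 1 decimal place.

18.6 years

t = ln(2) / ln(1 + 0.038) = 0.6931 / 0.037296 ≈ 18.58.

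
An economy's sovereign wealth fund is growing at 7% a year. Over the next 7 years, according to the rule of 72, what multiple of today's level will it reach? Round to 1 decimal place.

1.6 times

Doubling time ≈ 72/7 = 10.29 years.
7 years / 10.29 ≈ 0.68 doublings → factor 2^0.68 ≈ 1.6.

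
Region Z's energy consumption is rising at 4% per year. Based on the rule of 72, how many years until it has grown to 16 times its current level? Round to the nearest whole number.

One doubling takes 72/4 = 18.00 years.
16 = 2^4, so 4 doublings → 72 years.

72 years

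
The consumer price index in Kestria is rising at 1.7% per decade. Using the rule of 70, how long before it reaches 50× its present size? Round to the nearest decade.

Doubling time ≈ 70/1.7 = 41.18 decades.
50× is log₂ 50 ≈ 5.64 doublings, so ≈ 5.64 × 41.18 = 232 decades.

approximately 232 decades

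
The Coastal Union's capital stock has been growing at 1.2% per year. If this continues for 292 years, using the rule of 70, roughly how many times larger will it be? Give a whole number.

about 32 times

70/1.2 ≈ 58.33 years per doubling.
292 years fits 5 doublings: 2^5 = 32.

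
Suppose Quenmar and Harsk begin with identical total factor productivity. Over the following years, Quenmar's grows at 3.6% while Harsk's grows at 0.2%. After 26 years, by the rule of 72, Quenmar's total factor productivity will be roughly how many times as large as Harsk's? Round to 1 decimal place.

around 2.3 times

Quenmar pulls ahead at 3.4 pp per year, so the ratio doubles every 72/3.4 ≈ 21.18 years.
In 26 years that's 1.23 doublings: 2^1.23 ≈ 2.3.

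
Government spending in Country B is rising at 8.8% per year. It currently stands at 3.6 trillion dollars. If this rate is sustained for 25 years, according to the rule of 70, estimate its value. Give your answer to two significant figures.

approximately 32 trillion dollars

Doubling time ≈ 70/8.8 = 7.95 years.
25 years is 25/7.95 ≈ 3.14 doublings, a factor of 2^3.14 ≈ 8.82.
3.6 × 8.82 ≈ 32 trillion dollars.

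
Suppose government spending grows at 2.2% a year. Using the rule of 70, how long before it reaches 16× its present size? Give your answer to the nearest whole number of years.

Doubling time ≈ 70/2.2 = 31.82 years.
16× is 4 doublings, so 4 × 31.82 ≈ 127 years.

about 127 years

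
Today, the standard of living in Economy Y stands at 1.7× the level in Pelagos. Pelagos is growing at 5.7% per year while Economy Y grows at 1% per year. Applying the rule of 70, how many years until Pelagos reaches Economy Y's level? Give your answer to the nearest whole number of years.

Pelagos gains on Economy Y at 5.7% − 1% = 4.7 points a year.
At that relative rate the gap halves every 70/4.7 ≈ 14.89 years.
A 1.7× gap takes log₂(1.7) ≈ 0.77 halvings to close: 0.77 × 14.89 ≈ 11 years.

≈ 11 years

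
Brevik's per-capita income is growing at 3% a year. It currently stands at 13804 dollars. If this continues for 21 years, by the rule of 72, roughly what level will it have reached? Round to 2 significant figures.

roughly 25000 dollars

It doubles every 72/3 ≈ 24.00 years, so 21 years is 0.88 doublings.
2^0.88 ≈ 1.84; 13804 × 1.84 ≈ 25000 dollars.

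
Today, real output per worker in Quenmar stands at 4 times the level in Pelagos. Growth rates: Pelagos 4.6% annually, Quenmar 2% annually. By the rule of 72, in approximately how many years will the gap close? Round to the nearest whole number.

Pelagos gains on Quenmar at 4.6% − 2% = 2.6 points a year.
At that relative rate the gap halves every 72/2.6 ≈ 27.69 years.
A 4 times gap closes after 2 halvings: 2 × 27.69 ≈ 55 years.

around 55 years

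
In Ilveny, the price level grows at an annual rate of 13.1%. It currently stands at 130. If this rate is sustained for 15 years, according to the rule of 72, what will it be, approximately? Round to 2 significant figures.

Doubling time ≈ 72/13.1 = 5.50 years.
15 years is 15/5.50 ≈ 2.73 doublings, a factor of 2^2.73 ≈ 6.63.
130 × 6.63 ≈ 860.

≈ 860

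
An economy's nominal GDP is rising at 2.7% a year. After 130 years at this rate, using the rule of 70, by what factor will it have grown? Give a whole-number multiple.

approximately 32 times

At 2.7% one doubling takes ≈ 25.93 years; 130 years is 5 of them, so ×32.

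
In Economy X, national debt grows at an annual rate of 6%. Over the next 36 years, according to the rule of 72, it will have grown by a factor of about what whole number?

72/6 ≈ 12.00 years per doubling.
36 years fits 3 doublings: 2^3 = 8.

≈ 8 times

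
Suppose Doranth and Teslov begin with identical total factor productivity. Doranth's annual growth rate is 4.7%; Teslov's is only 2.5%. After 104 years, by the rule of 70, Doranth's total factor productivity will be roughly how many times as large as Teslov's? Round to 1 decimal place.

≈ 9.6 times

Doranth pulls ahead at 2.2 pp per year, so the ratio doubles every 70/2.2 ≈ 31.82 years.
In 104 years that's 3.27 doublings: 2^3.27 ≈ 9.6.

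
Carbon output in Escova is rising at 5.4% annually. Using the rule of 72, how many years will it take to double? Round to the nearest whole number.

roughly 13 years

At 5.4%, doubling takes about 72/5.4 = 13.33 years.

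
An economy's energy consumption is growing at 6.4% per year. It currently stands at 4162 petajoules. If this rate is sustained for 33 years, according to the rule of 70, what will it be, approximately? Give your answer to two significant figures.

approximately 34000 petajoules

It doubles every 70/6.4 ≈ 10.94 years, so 33 years is 3.02 doublings.
2^3.02 ≈ 8.11; 4162 × 8.11 ≈ 34000 petajoules.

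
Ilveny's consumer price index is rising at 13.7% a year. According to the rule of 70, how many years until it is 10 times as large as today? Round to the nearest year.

One doubling takes 70/13.7 = 5.11 years.
10× is log₂ 10 ≈ 3.32 doublings, so ≈ 3.32 × 5.11 = 17 years.

roughly 17 years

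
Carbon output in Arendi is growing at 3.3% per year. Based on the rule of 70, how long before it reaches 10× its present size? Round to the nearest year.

≈ 70 years

Doubling time ≈ 70/3.3 = 21.21 years.
10× is log₂ 10 ≈ 3.32 doublings, so ≈ 3.32 × 21.21 = 70 years.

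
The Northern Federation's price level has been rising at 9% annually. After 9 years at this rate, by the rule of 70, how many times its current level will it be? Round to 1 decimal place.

Doubling time ≈ 70/9 = 7.78 years.
9 years / 7.78 ≈ 1.16 doublings → factor 2^1.16 ≈ 2.2.

roughly 2.2 times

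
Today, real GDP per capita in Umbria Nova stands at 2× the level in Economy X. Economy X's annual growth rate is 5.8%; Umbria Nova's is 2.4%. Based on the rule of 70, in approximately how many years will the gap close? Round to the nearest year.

The growth-rate gap is 5.8% − 2.4% = 3.4 percentage points.
So the ratio between them halves every 70/3.4 ≈ 20.59 years.
A 2× gap closes after 1 halving: 1 × 20.59 ≈ 21 years.

approximately 21 years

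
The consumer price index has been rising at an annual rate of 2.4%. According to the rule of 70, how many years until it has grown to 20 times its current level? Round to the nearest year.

Doubling time ≈ 70/2.4 = 29.17 years.
Reaching 20× takes log₂(20) ≈ 4.32 doublings.
4.32 × 29.17 ≈ 126 years.

≈ 126 years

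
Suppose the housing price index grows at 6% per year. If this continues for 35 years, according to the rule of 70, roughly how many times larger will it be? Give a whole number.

≈ 8 times

Doubling time ≈ 70/6 = 11.67 years.
35/11.67 ≈ 3 doublings, so about 2^3 = 8×.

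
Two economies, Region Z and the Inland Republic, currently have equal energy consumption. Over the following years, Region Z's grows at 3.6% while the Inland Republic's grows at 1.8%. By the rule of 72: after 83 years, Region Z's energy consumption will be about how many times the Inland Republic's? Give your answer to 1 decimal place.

Only the 1.8-point difference matters.
72/1.8 ≈ 40.00 years per doubling of the ratio; 83 years gives 2.08 doublings, so ≈ 4.2×.

≈ 4.2 times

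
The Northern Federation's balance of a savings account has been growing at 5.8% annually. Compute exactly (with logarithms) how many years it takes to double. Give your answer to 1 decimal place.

t = ln(2) / ln(1 + 0.058) = 0.6931 / 0.056380 ≈ 12.29.

12.3 years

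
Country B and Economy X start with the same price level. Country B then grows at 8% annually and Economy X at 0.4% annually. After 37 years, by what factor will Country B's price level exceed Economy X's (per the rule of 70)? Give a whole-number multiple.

Only the 7.6-point difference matters.
70/7.6 ≈ 9.21 years per doubling of the ratio; 37 years gives 4.02 doublings, so ≈ 16×.

16 times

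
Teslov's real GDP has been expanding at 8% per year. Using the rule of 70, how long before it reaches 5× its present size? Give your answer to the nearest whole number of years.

Doubling time ≈ 70/8 = 8.75 years.
5× is log₂ 5 ≈ 2.32 doublings, so ≈ 2.32 × 8.75 = 20 years.

roughly 20 years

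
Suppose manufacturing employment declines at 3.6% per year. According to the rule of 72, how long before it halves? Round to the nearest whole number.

Halving time ≈ 72 / 3.6 = 20.00 → 20 years.

≈ 20 years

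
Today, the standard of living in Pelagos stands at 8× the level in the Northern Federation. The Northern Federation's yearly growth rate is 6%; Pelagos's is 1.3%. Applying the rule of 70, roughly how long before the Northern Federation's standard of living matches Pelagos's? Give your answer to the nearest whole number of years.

What matters is the difference: 4.7 pp.
Rule of 70 on the gap: the ratio halves every 70/4.7 ≈ 14.89 years.
An 8× gap closes after 3 halvings: 3 × 14.89 ≈ 45 years.

approximately 45 years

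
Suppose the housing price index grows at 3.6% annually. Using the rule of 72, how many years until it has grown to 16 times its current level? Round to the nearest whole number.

≈ 80 years

One doubling takes 72/3.6 = 20.00 years.
16 = 2^4, so 4 doublings → 80 years.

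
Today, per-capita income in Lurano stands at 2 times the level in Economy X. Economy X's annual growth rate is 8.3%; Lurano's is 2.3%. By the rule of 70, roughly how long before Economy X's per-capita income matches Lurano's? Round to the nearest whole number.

The growth-rate gap is 8.3% − 2.3% = 6 percentage points.
So the ratio between them halves every 70/6 ≈ 11.67 years.
A 2 times gap closes after 1 halving: 1 × 11.67 ≈ 12 years.

≈ 12 years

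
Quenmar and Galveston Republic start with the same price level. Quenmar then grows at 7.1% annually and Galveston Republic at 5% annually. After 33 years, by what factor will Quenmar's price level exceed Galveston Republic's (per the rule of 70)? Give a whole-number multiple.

Only the 2.1-point difference matters.
70/2.1 ≈ 33.33 years per doubling of the ratio; 33 years gives 0.99 doublings, so ≈ 2×.

roughly 2 times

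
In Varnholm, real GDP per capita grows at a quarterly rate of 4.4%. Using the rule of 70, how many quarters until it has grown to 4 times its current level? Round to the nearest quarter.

At 4.4% it doubles every 70/4.4 ≈ 15.91 quarters.
4× is 2 doublings, so 2 × 15.91 ≈ 32 quarters.

around 32 quarters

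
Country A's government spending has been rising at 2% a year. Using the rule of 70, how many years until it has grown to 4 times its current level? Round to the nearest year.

approximately 70 years

One doubling takes 70/2 = 35.00 years.
4 = 2^2, so 2 doublings → 70 years.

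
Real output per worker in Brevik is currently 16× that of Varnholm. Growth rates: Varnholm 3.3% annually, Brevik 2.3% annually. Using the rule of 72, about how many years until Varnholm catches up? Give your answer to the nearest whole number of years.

Varnholm gains on Brevik at 3.3% − 2.3% = 1 point a year.
At that relative rate the gap halves every 72/1 ≈ 72.00 years.
A 16× gap closes after 4 halvings: 4 × 72.00 ≈ 288 years.

288 years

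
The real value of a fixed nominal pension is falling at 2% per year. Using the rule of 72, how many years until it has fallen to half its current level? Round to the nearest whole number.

around 36 years

The rule works in reverse for decay: 72/2 ≈ 36.00 years to halve.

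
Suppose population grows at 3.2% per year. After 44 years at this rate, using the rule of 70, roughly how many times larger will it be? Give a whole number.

approximately 4 times

Doubling time ≈ 70/3.2 = 21.88 years.
44/21.88 ≈ 2 doublings, so about 2^2 = 4×.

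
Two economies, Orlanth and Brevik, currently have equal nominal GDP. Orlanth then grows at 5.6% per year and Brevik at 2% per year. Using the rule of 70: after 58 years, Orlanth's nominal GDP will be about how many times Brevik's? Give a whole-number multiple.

Rate gap = 5.6% − 2% = 3.6 points.
The ratio doubles every 70/3.6 ≈ 19.44 years.
58/19.44 ≈ 2.98 doublings → ratio ≈ 2^2.98 ≈ 8.

around 8 times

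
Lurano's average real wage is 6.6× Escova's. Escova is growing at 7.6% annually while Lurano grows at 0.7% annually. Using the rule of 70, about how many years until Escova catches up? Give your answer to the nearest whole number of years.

What matters is the difference: 6.9 pp.
Rule of 70 on the gap: the ratio halves every 70/6.9 ≈ 10.14 years.
A 6.6× gap takes log₂(6.6) ≈ 2.72 halvings to close: 2.72 × 10.14 ≈ 28 years.

around 28 years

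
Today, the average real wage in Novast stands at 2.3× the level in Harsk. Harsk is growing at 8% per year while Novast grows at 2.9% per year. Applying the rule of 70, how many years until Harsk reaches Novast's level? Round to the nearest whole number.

Harsk gains on Novast at 8% − 2.9% = 5.1 points a year.
At that relative rate the gap halves every 70/5.1 ≈ 13.73 years.
A 2.3× gap takes log₂(2.3) ≈ 1.20 halvings to close: 1.20 × 13.73 ≈ 16 years.

roughly 16 years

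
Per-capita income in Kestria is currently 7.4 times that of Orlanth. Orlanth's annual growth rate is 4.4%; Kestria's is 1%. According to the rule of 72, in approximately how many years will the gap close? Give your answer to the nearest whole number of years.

61 years

What matters is the difference: 3.4 pp.
Rule of 72 on the gap: the ratio halves every 72/3.4 ≈ 21.18 years.
A 7.4 times gap takes log₂(7.4) ≈ 2.89 halvings to close: 2.89 × 21.18 ≈ 61 years.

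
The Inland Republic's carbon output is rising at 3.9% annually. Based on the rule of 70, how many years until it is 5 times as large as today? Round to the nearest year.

≈ 42 years

One doubling takes 70/3.9 = 17.95 years.
5× is log₂ 5 ≈ 2.32 doublings, so ≈ 2.32 × 17.95 = 42 years.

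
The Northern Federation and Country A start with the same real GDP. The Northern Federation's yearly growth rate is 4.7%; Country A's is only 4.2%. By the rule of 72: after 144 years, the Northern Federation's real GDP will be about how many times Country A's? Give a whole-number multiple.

Rate gap = 4.7% − 4.2% = 0.5 points.
The ratio doubles every 72/0.5 ≈ 144.00 years.
144/144.00 ≈ 1.00 doublings → ratio ≈ 2^1.00 ≈ 2.

approximately 2 times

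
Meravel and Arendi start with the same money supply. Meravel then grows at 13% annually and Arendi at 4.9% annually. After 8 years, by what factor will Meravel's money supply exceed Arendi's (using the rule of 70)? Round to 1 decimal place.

about 1.9 times

Meravel pulls ahead at 8.1 pp per year, so the ratio doubles every 70/8.1 ≈ 8.64 years.
In 8 years that's 0.93 doublings: 2^0.93 ≈ 1.9.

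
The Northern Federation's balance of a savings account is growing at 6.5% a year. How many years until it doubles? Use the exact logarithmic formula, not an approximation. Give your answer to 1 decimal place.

11.0 years

t = ln(2) / ln(1 + 0.065) = 0.6931 / 0.062975 ≈ 11.01.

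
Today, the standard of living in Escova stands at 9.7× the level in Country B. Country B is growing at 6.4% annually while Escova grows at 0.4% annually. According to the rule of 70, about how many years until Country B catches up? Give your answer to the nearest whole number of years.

Country B gains on Escova at 6.4% − 0.4% = 6 points a year.
At that relative rate the gap halves every 70/6 ≈ 11.67 years.
A 9.7× gap takes log₂(9.7) ≈ 3.28 halvings to close: 3.28 × 11.67 ≈ 38 years.

roughly 38 years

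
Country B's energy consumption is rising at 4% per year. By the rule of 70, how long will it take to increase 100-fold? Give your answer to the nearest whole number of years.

116 years

At 4% it doubles every 70/4 ≈ 17.50 years.
Reaching 100× takes log₂(100) ≈ 6.64 doublings.
6.64 × 17.50 ≈ 116 years.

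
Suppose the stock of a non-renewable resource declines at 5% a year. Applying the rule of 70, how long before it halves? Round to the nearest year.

approximately 14 years

Halving time ≈ 70 / 5 = 14.00 → 14 years.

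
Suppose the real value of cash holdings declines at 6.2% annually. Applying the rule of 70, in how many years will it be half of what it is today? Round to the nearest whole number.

Halving time ≈ 70 / 6.2 = 11.29 → 11 years.

about 11 years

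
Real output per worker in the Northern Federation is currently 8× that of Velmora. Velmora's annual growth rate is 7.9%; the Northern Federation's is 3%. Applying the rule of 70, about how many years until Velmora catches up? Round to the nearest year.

Velmora gains on the Northern Federation at 7.9% − 3% = 4.9 points a year.
At that relative rate the gap halves every 70/4.9 ≈ 14.29 years.
An 8× gap closes after 3 halvings: 3 × 14.29 ≈ 43 years.

≈ 43 years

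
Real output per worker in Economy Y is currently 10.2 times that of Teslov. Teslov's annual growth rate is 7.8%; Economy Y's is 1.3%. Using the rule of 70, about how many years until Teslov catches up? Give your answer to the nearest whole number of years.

What matters is the difference: 6.5 pp.
Rule of 70 on the gap: the ratio halves every 70/6.5 ≈ 10.77 years.
A 10.2 times gap takes log₂(10.2) ≈ 3.35 halvings to close: 3.35 × 10.77 ≈ 36 years.

about 36 years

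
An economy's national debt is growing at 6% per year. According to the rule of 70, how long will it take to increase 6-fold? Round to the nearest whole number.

At 6% it doubles every 70/6 ≈ 11.67 years.
Reaching 6× takes log₂(6) ≈ 2.58 doublings.
2.58 × 11.67 ≈ 30 years.

30 years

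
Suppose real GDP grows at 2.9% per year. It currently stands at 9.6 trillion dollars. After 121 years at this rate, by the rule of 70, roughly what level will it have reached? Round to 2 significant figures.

310 trillion dollars

It doubles every 70/2.9 ≈ 24.14 years, so 121 years is 5.01 doublings.
2^5.01 ≈ 32.22; 9.6 × 32.22 ≈ 310 trillion dollars.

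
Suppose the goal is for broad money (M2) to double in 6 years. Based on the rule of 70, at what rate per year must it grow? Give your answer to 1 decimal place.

70 / 6 ≈ 11.67, so about 11.7% per year.

around 11.7% per year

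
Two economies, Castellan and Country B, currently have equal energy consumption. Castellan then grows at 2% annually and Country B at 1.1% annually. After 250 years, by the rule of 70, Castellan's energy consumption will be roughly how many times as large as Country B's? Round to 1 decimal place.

around 9.3 times

Rate gap = 2% − 1.1% = 0.9 points.
The ratio doubles every 70/0.9 ≈ 77.78 years.
250/77.78 ≈ 3.21 doublings → ratio ≈ 2^3.21 ≈ 9.3.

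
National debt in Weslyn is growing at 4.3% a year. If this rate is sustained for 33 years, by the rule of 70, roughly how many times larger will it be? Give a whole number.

Doubling time ≈ 70/4.3 = 16.28 years.
33/16.28 ≈ 2 doublings, so about 2^2 = 4×.

approximately 4 times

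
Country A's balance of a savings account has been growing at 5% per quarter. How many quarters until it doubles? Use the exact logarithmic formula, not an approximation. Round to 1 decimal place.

t = ln(2) / ln(1 + 0.05) = 0.6931 / 0.048790 ≈ 14.21.

14.2 quarters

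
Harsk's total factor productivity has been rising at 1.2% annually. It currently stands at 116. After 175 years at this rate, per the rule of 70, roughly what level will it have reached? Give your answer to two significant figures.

It doubles every 70/1.2 ≈ 58.33 years, so 175 years is 3.00 doublings.
2^3.00 ≈ 8.00; 116 × 8.00 ≈ 930.

about 930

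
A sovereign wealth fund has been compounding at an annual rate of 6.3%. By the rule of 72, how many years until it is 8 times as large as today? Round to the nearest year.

At 6.3% it doubles every 72/6.3 ≈ 11.43 years.
8× is 3 doublings, so 3 × 11.43 ≈ 34 years.

34 years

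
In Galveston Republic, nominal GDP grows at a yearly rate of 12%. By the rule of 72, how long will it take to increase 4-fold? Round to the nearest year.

Doubling time ≈ 72/12 = 6.00 years.
4× is 2 doublings, so 2 × 6.00 ≈ 12 years.

around 12 years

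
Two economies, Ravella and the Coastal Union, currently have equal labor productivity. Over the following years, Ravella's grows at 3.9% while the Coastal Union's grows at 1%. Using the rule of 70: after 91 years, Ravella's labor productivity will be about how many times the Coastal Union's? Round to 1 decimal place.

roughly 13.6 times

Rate gap = 3.9% − 1% = 2.9 points.
The ratio doubles every 70/2.9 ≈ 24.14 years.
91/24.14 ≈ 3.77 doublings → ratio ≈ 2^3.77 ≈ 13.6.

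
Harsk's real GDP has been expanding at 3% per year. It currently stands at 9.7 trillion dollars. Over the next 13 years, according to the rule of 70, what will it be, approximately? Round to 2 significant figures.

roughly 14 trillion dollars

It doubles every 70/3 ≈ 23.33 years, so 13 years is 0.56 doublings.
2^0.56 ≈ 1.47; 9.7 × 1.47 ≈ 14 trillion dollars.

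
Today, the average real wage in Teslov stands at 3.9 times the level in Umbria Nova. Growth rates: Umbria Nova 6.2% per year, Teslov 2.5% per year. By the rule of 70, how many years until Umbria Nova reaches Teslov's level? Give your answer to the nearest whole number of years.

What matters is the difference: 3.7 pp.
Rule of 70 on the gap: the ratio halves every 70/3.7 ≈ 18.92 years.
A 3.9 times gap takes log₂(3.9) ≈ 1.96 halvings to close: 1.96 × 18.92 ≈ 37 years.

roughly 37 years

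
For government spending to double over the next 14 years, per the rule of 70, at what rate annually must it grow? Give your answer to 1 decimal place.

5.0%

70 / 14 ≈ 5.00, so about 5.0% annually.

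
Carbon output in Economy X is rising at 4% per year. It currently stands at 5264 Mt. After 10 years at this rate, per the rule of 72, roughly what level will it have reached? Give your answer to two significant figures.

≈ 7700 Mt

It doubles every 72/4 ≈ 18.00 years, so 10 years is 0.56 doublings.
2^0.56 ≈ 1.47; 5264 × 1.47 ≈ 7700 Mt.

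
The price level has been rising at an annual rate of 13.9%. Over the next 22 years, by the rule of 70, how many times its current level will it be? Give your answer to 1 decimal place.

roughly 20.7 times

Doubles every ≈ 5.04 years (70/13.9).
22 years is 4.37 doublings; 2^4.37 ≈ 20.7×.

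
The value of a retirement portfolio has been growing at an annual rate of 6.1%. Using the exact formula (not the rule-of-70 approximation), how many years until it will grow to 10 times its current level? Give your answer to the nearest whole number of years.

t = ln(10) / ln(1 + 0.061) = 2.3026 / 0.059212 ≈ 38.89.
≈ 39 years.

39 years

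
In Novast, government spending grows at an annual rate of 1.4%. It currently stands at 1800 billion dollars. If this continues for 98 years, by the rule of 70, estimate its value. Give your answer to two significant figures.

around 7000 billion dollars

Doubling time ≈ 70/1.4 = 50.00 years.
98 years is 98/50.00 ≈ 1.96 doublings, a factor of 2^1.96 ≈ 3.89.
1800 × 3.89 ≈ 7000 billion dollars.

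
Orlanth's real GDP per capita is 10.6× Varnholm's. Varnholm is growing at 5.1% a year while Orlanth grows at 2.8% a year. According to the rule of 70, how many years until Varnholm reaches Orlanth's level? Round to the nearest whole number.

around 104 years

The growth-rate gap is 5.1% − 2.8% = 2.3 percentage points.
So the ratio between them halves every 70/2.3 ≈ 30.43 years.
A 10.6× gap takes log₂(10.6) ≈ 3.41 halvings to close: 3.41 × 30.43 ≈ 104 years.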